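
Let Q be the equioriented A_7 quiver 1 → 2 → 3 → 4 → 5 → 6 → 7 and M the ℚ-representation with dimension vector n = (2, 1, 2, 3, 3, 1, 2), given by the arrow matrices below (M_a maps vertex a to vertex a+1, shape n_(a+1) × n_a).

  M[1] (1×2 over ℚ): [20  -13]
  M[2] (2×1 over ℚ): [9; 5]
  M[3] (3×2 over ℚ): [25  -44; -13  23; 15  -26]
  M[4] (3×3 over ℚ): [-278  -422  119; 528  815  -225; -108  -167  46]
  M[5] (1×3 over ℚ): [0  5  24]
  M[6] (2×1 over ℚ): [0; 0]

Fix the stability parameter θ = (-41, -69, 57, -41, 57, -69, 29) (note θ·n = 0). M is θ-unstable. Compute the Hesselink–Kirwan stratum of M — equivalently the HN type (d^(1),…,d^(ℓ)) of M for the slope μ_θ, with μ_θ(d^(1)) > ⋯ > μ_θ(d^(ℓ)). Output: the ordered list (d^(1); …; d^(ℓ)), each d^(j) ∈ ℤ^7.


Interval decomposition of M: I[1,1], I[1,6], I[3,5], I[4,5], I[7,7]^2.
HN type (ℓ=6): μ^(1)=57; μ^(2)=29; μ^(3)=8; μ^(4)=1; μ^(5)=-41; μ^(6)=-55

((0, 0, 0, 0, 2, 0, 0); (0, 0, 0, 0, 0, 0, 2); (0, 0, 1, 1, 0, 0, 0); (0, 0, 1, 1, 1, 1, 0); (1, 0, 0, 1, 0, 0, 0); (1, 1, 0, 0, 0, 0, 0))


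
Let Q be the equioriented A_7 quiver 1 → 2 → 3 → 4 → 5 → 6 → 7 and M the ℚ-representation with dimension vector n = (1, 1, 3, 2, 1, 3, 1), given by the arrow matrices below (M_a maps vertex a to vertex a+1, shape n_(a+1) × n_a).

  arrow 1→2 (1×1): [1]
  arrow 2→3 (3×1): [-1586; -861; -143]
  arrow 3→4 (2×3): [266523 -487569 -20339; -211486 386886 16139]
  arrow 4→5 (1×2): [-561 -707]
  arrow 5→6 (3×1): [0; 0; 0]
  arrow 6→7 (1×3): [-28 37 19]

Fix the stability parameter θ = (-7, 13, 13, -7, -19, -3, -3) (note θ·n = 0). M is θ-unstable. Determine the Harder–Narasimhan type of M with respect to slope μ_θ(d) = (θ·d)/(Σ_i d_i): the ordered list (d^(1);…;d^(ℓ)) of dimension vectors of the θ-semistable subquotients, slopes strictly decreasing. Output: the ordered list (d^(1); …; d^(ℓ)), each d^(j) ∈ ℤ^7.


Barcode: M ≅ I[1,5], I[3,3], I[3,4], I[6,6]^2, I[6,7]. HN layers by μ_θ (5 steps, strictly decreasing):
  μ^(1)=13; μ^(2)=3; μ^(3)=0; μ^(4)=-3; μ^(5)=-7

((0, 0, 1, 0, 0, 0, 0); (0, 0, 1, 1, 0, 0, 0); (0, 1, 1, 1, 1, 0, 0); (0, 0, 0, 0, 0, 3, 1); (1, 0, 0, 0, 0, 0, 0))


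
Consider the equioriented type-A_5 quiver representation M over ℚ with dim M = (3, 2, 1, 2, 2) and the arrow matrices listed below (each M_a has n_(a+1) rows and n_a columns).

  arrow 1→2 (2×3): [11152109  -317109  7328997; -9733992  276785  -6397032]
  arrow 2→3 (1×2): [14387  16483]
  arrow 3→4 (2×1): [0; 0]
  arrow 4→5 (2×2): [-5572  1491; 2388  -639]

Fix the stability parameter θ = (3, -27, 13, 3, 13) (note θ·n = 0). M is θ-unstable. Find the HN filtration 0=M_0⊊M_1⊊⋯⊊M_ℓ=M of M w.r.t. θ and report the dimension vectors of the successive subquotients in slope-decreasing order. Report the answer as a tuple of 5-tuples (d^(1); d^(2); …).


Via rank(M_{q-1}∘⋯∘M_p): M ≅ I[1,1], I[1,2], I[1,3], I[4,4], I[4,5], I[5,5].
μ_θ-semistable layers: μ^(1)=13; μ^(2)=3; μ^(3)=-12

((0, 0, 1, 0, 2); (1, 0, 0, 2, 0); (2, 2, 0, 0, 0))


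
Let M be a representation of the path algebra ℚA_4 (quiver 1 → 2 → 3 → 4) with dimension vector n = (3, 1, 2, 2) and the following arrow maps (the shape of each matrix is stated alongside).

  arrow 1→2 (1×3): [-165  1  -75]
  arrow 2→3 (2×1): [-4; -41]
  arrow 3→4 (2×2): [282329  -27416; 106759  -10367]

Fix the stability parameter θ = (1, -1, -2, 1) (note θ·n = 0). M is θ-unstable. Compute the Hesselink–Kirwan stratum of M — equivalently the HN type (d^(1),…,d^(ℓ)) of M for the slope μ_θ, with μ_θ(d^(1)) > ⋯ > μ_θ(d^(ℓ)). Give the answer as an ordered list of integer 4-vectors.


Interval decomposition of M: I[1,1]^2, I[1,4], I[3,4].
HN type (ℓ=3): μ^(1)=1; μ^(2)=-2/3; μ^(3)=-2

((2, 0, 0, 2); (1, 1, 1, 0); (0, 0, 1, 0))


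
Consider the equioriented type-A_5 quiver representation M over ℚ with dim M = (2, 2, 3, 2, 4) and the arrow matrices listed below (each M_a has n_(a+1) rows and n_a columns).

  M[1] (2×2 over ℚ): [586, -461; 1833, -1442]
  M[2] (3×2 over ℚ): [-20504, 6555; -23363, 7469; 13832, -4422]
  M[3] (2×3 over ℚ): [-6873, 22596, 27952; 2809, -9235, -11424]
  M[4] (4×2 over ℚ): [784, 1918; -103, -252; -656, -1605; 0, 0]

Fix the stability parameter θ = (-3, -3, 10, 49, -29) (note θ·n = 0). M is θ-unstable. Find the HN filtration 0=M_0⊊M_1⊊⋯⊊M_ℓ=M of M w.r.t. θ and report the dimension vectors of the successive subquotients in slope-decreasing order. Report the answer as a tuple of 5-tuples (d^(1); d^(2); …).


Via rank(M_{q-1}∘⋯∘M_p): M ≅ I[1,5]^2, I[3,3], I[5,5]^2.
μ_θ-semistable layers: μ^(1)=10; μ^(2)=-3; μ^(3)=-29

((0, 0, 3, 2, 2); (2, 2, 0, 0, 0); (0, 0, 0, 0, 2))


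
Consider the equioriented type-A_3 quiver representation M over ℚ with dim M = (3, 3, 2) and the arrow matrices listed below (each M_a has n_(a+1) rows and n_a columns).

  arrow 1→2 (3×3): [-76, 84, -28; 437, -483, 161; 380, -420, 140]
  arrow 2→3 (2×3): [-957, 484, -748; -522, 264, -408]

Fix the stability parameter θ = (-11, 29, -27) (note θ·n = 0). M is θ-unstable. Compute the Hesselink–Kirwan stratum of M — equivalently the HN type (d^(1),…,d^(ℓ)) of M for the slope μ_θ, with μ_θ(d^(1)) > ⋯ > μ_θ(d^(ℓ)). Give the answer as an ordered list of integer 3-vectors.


Interval decomposition of M: I[1,1]^2, I[1,2], I[2,2], I[2,3], I[3,3].
HN type (ℓ=4): μ^(1)=29; μ^(2)=1; μ^(3)=-11; μ^(4)=-27

((0, 2, 0); (0, 1, 1); (3, 0, 0); (0, 0, 1))


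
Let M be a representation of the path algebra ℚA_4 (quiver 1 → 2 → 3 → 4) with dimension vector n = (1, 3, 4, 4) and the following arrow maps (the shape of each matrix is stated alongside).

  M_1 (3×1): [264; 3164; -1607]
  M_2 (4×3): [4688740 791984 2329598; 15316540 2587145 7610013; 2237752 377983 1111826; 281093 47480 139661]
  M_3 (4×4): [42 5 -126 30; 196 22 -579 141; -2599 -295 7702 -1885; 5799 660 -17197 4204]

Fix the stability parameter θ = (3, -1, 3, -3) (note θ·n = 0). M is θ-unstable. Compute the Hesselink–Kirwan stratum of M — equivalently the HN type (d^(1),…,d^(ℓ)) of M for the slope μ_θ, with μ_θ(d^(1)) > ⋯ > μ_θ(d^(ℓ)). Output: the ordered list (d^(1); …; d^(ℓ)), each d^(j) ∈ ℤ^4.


Interval decomposition of M: I[1,4], I[2,4]^2, I[3,3], I[4,4].
HN type (ℓ=5): μ^(1)=3; μ^(2)=1/2; μ^(3)=0; μ^(4)=-1; μ^(5)=-3

((0, 0, 1, 0); (1, 1, 1, 1); (0, 0, 2, 2); (0, 2, 0, 0); (0, 0, 0, 1))


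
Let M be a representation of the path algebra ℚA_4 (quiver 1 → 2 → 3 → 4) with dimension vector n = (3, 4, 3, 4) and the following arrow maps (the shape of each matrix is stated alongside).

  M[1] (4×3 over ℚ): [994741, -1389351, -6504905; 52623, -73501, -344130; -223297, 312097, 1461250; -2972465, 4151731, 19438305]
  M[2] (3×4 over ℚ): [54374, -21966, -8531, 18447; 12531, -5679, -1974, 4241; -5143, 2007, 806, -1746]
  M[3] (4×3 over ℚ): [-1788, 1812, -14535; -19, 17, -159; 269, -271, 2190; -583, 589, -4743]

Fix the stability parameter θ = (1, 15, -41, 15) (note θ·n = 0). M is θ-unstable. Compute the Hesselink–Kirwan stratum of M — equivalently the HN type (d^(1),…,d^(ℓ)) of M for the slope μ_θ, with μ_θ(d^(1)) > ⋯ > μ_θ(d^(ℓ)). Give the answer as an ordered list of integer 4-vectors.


Barcode: M ≅ I[1,3], I[1,4]^2, I[2,2], I[4,4]^2. HN layers by μ_θ (2 steps, strictly decreasing):
  μ^(1)=15; μ^(2)=-25/3

((0, 1, 0, 4); (3, 3, 3, 0))


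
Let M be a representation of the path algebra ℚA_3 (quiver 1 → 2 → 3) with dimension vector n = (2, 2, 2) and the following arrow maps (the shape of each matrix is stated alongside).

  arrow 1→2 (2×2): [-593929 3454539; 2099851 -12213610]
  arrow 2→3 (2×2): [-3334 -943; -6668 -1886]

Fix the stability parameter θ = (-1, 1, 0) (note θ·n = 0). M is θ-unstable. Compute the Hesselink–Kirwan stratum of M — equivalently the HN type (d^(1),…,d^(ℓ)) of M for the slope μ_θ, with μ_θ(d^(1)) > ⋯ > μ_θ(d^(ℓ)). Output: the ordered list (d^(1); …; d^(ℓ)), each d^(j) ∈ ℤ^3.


Interval decomposition of M: I[1,2], I[1,3], I[3,3].
HN type (ℓ=4): μ^(1)=1; μ^(2)=1/2; μ^(3)=0; μ^(4)=-1

((0, 1, 0); (0, 1, 1); (0, 0, 1); (2, 0, 0))


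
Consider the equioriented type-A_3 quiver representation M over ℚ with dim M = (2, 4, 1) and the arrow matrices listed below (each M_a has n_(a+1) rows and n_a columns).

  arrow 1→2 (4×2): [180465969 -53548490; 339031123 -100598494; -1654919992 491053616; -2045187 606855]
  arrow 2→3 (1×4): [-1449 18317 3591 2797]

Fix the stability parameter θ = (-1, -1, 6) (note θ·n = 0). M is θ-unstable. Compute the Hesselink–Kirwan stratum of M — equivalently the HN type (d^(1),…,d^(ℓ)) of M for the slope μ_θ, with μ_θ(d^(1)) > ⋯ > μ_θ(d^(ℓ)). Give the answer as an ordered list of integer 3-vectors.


Barcode: M ≅ I[1,2], I[1,3], I[2,2]^2. HN layers by μ_θ (2 steps, strictly decreasing):
  μ^(1)=6; μ^(2)=-1

((0, 0, 1); (2, 4, 0))


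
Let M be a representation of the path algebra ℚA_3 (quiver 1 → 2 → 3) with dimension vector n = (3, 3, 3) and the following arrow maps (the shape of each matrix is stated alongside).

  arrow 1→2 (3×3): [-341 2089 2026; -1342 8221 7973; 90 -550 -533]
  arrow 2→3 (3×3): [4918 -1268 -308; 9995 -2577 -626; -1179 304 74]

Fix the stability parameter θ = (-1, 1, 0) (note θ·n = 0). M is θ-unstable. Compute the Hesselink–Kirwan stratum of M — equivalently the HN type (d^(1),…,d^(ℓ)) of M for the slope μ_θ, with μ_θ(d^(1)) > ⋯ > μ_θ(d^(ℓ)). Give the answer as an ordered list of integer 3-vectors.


Barcode: M ≅ I[1,2], I[1,3]^2, I[3,3]. HN layers by μ_θ (4 steps, strictly decreasing):
  μ^(1)=1; μ^(2)=1/2; μ^(3)=0; μ^(4)=-1

((0, 1, 0); (0, 2, 2); (0, 0, 1); (3, 0, 0))


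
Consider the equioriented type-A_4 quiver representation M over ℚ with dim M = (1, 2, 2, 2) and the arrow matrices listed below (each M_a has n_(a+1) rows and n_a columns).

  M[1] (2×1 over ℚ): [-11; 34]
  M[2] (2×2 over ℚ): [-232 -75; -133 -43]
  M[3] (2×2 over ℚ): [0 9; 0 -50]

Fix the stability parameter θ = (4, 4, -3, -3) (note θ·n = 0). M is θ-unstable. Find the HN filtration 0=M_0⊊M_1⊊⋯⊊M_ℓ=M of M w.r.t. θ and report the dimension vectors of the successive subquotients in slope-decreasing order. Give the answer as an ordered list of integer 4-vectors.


Barcode: M ≅ I[1,4], I[2,3], I[4,4]. HN layers by μ_θ (2 steps, strictly decreasing):
  μ^(1)=1/2; μ^(2)=-3

((1, 2, 2, 1); (0, 0, 0, 1))


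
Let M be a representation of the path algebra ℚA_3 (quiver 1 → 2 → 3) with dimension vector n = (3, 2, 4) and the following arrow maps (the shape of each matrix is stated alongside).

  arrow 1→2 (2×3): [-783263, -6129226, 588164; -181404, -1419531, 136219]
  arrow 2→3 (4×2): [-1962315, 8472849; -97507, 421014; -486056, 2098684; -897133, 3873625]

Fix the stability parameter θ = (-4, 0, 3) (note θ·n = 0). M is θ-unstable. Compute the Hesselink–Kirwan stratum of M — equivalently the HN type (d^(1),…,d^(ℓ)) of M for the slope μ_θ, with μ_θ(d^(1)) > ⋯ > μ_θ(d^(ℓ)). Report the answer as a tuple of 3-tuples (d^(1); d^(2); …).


Barcode: M ≅ I[1,1], I[1,3]^2, I[3,3]^2. HN layers by μ_θ (3 steps, strictly decreasing):
  μ^(1)=3; μ^(2)=0; μ^(3)=-4

((0, 0, 4); (0, 2, 0); (3, 0, 0))


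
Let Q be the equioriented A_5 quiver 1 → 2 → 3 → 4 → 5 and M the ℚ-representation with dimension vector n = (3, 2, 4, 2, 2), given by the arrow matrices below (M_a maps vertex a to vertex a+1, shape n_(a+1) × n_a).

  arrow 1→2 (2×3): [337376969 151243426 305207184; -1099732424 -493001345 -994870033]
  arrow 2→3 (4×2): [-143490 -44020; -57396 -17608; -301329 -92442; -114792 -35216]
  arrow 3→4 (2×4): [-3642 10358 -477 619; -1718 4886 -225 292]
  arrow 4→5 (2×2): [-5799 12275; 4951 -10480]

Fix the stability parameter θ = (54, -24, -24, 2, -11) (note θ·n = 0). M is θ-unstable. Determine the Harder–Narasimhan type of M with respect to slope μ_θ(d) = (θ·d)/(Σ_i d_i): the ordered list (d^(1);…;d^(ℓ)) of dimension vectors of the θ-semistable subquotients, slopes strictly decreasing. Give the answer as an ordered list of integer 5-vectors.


Barcode: M ≅ I[1,1], I[1,2], I[1,5], I[3,3]^2, I[3,5]. HN layers by μ_θ (5 steps, strictly decreasing):
  μ^(1)=54; μ^(2)=15; μ^(3)=-3/5; μ^(4)=-9/2; μ^(5)=-24

((1, 0, 0, 0, 0); (1, 1, 0, 0, 0); (1, 1, 1, 1, 1); (0, 0, 0, 1, 1); (0, 0, 3, 0, 0))


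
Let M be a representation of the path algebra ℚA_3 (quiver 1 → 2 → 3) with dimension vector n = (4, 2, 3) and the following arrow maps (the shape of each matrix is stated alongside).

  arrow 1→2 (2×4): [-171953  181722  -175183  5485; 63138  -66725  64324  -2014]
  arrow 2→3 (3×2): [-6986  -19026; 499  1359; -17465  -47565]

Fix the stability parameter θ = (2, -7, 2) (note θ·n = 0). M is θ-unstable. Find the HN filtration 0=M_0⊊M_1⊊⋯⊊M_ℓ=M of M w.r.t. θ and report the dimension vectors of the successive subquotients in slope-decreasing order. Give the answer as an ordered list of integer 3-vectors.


Barcode: M ≅ I[1,1]^2, I[1,2], I[1,3], I[3,3]^2. HN layers by μ_θ (2 steps, strictly decreasing):
  μ^(1)=2; μ^(2)=-5/2

((2, 0, 3); (2, 2, 0))


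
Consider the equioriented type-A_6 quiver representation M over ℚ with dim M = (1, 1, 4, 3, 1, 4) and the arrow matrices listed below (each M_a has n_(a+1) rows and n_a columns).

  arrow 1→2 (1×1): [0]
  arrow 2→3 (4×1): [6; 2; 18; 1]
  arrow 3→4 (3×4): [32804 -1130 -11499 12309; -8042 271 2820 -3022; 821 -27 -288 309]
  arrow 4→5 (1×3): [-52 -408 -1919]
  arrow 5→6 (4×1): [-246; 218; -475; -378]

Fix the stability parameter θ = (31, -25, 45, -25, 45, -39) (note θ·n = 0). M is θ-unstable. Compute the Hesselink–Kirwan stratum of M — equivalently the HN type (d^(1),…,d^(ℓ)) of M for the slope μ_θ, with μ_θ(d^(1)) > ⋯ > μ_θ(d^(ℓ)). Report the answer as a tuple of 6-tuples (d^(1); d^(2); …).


Barcode: M ≅ I[1,1], I[2,6], I[3,3], I[3,4]^2, I[6,6]^3. HN layers by μ_θ (6 steps, strictly decreasing):
  μ^(1)=45; μ^(2)=31; μ^(3)=10; μ^(4)=13/2; μ^(5)=-25; μ^(6)=-39

((0, 0, 1, 0, 0, 0); (1, 0, 0, 0, 0, 0); (0, 0, 2, 2, 0, 0); (0, 0, 1, 1, 1, 1); (0, 1, 0, 0, 0, 0); (0, 0, 0, 0, 0, 3))


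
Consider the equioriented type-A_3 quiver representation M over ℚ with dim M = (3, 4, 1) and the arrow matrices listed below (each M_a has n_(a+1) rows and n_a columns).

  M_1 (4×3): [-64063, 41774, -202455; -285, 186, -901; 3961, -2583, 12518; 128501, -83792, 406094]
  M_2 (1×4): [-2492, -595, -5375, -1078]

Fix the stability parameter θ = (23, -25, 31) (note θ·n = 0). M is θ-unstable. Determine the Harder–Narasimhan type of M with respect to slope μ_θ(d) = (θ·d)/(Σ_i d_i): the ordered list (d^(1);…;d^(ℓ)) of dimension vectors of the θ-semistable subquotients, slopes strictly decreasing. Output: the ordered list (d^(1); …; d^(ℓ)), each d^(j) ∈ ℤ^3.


Interval decomposition of M: I[1,2]^2, I[1,3], I[2,2].
HN type (ℓ=3): μ^(1)=31; μ^(2)=-1; μ^(3)=-25

((0, 0, 1); (3, 3, 0); (0, 1, 0))


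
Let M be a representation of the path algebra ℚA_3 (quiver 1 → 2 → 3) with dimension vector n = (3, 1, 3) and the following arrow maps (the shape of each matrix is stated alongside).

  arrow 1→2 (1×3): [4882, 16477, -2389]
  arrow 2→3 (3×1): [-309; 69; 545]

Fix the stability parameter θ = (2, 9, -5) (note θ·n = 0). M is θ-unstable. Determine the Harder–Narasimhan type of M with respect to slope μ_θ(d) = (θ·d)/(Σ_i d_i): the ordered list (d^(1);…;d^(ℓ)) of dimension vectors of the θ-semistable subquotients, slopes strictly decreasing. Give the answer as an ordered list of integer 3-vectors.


Interval decomposition of M: I[1,1]^2, I[1,3], I[3,3]^2.
HN type (ℓ=2): μ^(1)=2; μ^(2)=-5

((3, 1, 1); (0, 0, 2))


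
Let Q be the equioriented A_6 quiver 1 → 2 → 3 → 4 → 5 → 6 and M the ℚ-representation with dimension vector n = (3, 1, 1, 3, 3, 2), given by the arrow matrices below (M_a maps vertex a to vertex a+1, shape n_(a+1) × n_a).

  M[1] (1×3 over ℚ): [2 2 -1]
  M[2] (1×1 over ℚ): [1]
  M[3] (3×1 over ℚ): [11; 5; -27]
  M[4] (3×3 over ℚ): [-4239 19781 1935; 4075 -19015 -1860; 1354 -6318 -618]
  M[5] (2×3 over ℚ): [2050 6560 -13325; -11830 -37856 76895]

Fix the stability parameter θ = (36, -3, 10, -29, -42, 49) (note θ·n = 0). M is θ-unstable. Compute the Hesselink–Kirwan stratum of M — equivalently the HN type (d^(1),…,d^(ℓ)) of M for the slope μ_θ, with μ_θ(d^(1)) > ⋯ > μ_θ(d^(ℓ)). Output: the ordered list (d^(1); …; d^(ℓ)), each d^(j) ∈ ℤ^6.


Interval decomposition of M: I[1,1]^2, I[1,5], I[4,4], I[4,5], I[5,6], I[6,6].
HN type (ℓ=6): μ^(1)=49; μ^(2)=36; μ^(3)=-28/5; μ^(4)=-29; μ^(5)=-71/2; μ^(6)=-42

((0, 0, 0, 0, 0, 2); (2, 0, 0, 0, 0, 0); (1, 1, 1, 1, 1, 0); (0, 0, 0, 1, 0, 0); (0, 0, 0, 1, 1, 0); (0, 0, 0, 0, 1, 0))


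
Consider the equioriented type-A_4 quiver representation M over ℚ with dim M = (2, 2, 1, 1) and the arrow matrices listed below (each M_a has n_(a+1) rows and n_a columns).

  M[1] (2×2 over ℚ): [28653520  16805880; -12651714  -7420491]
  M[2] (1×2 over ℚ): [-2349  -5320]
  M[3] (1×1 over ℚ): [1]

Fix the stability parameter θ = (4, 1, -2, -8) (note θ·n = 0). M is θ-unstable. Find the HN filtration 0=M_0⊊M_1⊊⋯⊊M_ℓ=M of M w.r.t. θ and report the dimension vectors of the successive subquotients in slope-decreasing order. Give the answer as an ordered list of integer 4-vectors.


Via rank(M_{q-1}∘⋯∘M_p): M ≅ I[1,1], I[1,2], I[2,4].
μ_θ-semistable layers: μ^(1)=4; μ^(2)=5/2; μ^(3)=-3

((1, 0, 0, 0); (1, 1, 0, 0); (0, 1, 1, 1))


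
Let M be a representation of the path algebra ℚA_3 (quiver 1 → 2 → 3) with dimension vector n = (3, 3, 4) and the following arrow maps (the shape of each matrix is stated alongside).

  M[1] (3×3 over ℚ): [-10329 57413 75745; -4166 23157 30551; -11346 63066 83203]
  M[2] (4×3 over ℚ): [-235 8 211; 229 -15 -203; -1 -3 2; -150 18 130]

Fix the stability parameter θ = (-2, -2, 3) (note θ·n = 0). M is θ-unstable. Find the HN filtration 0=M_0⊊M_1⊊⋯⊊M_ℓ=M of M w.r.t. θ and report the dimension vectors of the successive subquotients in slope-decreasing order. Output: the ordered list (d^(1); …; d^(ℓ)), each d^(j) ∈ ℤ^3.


Barcode: M ≅ I[1,3]^3, I[3,3]. HN layers by μ_θ (2 steps, strictly decreasing):
  μ^(1)=3; μ^(2)=-2

((0, 0, 4); (3, 3, 0))


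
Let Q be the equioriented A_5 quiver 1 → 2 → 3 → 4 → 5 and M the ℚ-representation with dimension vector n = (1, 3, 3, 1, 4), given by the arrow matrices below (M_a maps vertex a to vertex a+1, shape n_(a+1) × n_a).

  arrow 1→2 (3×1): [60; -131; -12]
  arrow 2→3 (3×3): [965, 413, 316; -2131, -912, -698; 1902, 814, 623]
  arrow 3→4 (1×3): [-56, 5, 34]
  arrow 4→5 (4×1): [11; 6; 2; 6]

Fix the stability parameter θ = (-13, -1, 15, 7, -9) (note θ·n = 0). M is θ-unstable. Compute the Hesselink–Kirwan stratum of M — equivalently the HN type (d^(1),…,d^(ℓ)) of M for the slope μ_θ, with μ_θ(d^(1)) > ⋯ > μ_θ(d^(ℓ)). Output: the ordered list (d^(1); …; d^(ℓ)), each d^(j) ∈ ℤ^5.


Via rank(M_{q-1}∘⋯∘M_p): M ≅ I[1,3], I[2,3], I[2,5], I[5,5]^3.
μ_θ-semistable layers: μ^(1)=15; μ^(2)=13/3; μ^(3)=-1; μ^(4)=-9; μ^(5)=-13

((0, 0, 2, 0, 0); (0, 0, 1, 1, 1); (0, 3, 0, 0, 0); (0, 0, 0, 0, 3); (1, 0, 0, 0, 0))


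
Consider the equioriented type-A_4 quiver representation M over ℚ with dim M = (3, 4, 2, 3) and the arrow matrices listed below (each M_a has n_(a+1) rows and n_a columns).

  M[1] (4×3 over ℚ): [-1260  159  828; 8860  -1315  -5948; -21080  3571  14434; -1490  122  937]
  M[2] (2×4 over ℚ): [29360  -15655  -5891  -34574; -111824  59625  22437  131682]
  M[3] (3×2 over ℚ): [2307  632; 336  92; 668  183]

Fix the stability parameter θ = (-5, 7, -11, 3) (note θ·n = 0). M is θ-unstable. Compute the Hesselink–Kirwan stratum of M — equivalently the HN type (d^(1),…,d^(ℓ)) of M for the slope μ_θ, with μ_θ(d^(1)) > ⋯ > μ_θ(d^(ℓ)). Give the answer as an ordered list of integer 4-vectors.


Barcode: M ≅ I[1,1], I[1,2], I[1,4], I[2,2], I[2,4], I[4,4]. HN layers by μ_θ (4 steps, strictly decreasing):
  μ^(1)=7; μ^(2)=3; μ^(3)=-2; μ^(4)=-5

((0, 2, 0, 0); (0, 0, 0, 3); (0, 2, 2, 0); (3, 0, 0, 0))


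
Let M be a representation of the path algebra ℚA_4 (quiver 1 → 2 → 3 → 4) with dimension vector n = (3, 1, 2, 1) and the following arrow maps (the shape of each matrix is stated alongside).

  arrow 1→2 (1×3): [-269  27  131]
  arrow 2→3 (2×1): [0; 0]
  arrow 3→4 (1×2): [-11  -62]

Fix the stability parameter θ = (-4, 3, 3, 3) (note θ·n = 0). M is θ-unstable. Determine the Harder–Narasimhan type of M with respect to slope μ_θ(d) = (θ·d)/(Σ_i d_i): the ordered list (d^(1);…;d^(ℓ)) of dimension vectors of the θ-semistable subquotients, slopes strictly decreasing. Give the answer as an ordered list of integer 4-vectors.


Barcode: M ≅ I[1,1]^2, I[1,2], I[3,3], I[3,4]. HN layers by μ_θ (2 steps, strictly decreasing):
  μ^(1)=3; μ^(2)=-4

((0, 1, 2, 1); (3, 0, 0, 0))


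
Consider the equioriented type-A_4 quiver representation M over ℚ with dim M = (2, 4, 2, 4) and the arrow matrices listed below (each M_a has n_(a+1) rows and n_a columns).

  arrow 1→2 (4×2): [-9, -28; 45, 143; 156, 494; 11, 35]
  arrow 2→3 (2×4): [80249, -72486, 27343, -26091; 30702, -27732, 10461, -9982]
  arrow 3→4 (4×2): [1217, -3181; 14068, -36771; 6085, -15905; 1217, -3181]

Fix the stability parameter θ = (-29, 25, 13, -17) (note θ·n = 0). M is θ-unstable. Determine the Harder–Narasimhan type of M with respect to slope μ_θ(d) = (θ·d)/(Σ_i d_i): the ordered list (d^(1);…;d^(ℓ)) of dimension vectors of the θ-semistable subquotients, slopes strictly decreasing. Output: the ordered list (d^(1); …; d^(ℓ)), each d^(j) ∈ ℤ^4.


Via rank(M_{q-1}∘⋯∘M_p): M ≅ I[1,2], I[1,4], I[2,2], I[2,4], I[4,4]^2.
μ_θ-semistable layers: μ^(1)=25; μ^(2)=7; μ^(3)=-17; μ^(4)=-29

((0, 2, 0, 0); (0, 2, 2, 2); (0, 0, 0, 2); (2, 0, 0, 0))


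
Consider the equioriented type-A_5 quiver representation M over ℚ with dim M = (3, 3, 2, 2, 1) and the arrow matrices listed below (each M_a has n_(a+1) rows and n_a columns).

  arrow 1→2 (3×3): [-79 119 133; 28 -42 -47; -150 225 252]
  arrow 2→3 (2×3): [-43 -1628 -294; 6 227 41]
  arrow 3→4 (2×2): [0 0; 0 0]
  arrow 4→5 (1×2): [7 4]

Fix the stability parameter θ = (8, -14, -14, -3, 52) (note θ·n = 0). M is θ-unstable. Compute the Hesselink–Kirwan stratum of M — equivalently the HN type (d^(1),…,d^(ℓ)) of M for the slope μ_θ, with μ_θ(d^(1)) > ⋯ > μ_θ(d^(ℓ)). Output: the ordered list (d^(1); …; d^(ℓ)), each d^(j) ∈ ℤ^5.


Via rank(M_{q-1}∘⋯∘M_p): M ≅ I[1,2], I[1,3]^2, I[4,4], I[4,5].
μ_θ-semistable layers: μ^(1)=52; μ^(2)=-3; μ^(3)=-20/3

((0, 0, 0, 0, 1); (1, 1, 0, 2, 0); (2, 2, 2, 0, 0))


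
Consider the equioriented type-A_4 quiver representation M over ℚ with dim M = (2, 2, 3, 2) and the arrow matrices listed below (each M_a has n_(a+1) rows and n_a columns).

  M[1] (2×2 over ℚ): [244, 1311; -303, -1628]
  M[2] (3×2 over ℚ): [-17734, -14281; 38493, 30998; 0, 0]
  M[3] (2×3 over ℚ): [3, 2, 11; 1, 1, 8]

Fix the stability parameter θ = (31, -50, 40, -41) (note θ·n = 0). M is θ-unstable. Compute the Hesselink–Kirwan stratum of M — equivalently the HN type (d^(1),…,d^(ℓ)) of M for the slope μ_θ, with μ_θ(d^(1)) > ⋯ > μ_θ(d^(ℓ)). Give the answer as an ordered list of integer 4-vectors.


Barcode: M ≅ I[1,4]^2, I[3,3]. HN layers by μ_θ (3 steps, strictly decreasing):
  μ^(1)=40; μ^(2)=-1/2; μ^(3)=-19/2

((0, 0, 1, 0); (0, 0, 2, 2); (2, 2, 0, 0))


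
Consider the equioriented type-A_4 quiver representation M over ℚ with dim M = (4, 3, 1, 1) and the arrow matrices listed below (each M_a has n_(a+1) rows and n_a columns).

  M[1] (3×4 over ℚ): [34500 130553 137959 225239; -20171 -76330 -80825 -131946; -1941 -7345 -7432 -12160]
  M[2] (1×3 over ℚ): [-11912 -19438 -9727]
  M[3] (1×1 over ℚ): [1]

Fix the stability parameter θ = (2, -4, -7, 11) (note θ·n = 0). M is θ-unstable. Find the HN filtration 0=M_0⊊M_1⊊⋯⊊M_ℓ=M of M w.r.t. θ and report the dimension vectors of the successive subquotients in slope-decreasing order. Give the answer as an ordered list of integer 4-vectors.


Barcode: M ≅ I[1,1], I[1,2]^2, I[1,4]. HN layers by μ_θ (4 steps, strictly decreasing):
  μ^(1)=11; μ^(2)=2; μ^(3)=-1; μ^(4)=-3

((0, 0, 0, 1); (1, 0, 0, 0); (2, 2, 0, 0); (1, 1, 1, 0))


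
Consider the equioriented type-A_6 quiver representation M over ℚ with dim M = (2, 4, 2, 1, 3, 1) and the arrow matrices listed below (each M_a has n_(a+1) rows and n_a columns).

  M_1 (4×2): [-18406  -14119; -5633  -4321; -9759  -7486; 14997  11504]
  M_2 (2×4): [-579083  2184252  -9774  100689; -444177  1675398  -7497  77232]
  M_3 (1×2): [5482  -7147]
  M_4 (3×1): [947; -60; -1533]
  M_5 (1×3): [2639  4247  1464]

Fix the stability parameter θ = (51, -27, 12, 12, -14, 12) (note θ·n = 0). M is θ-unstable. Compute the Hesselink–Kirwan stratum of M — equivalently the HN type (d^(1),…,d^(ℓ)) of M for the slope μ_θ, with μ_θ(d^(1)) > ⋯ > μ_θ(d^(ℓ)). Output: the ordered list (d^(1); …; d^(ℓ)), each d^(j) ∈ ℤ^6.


Barcode: M ≅ I[1,2], I[1,6], I[2,2], I[2,3], I[5,5]^2. HN layers by μ_θ (4 steps, strictly decreasing):
  μ^(1)=12; μ^(2)=34/5; μ^(3)=-14; μ^(4)=-27

((1, 1, 1, 0, 0, 1); (1, 1, 1, 1, 1, 0); (0, 0, 0, 0, 2, 0); (0, 2, 0, 0, 0, 0))


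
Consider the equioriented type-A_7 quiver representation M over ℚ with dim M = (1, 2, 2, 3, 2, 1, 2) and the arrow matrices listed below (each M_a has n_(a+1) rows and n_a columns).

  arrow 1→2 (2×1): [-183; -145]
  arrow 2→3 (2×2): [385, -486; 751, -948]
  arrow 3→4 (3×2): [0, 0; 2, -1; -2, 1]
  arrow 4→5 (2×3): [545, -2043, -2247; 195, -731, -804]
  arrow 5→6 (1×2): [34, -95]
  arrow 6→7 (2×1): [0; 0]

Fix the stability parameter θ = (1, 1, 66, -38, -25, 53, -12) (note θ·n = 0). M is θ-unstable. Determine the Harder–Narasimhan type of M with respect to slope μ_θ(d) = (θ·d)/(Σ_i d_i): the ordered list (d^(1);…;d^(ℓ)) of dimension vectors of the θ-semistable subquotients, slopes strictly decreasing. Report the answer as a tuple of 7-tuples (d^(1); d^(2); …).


Via rank(M_{q-1}∘⋯∘M_p): M ≅ I[1,6], I[2,3], I[4,4], I[4,5], I[7,7]^2.
μ_θ-semistable layers: μ^(1)=66; μ^(2)=53; μ^(3)=1; μ^(4)=-12; μ^(5)=-25; μ^(6)=-38

((0, 0, 1, 0, 0, 0, 0); (0, 0, 0, 0, 0, 1, 0); (1, 2, 1, 1, 1, 0, 0); (0, 0, 0, 0, 0, 0, 2); (0, 0, 0, 0, 1, 0, 0); (0, 0, 0, 2, 0, 0, 0))


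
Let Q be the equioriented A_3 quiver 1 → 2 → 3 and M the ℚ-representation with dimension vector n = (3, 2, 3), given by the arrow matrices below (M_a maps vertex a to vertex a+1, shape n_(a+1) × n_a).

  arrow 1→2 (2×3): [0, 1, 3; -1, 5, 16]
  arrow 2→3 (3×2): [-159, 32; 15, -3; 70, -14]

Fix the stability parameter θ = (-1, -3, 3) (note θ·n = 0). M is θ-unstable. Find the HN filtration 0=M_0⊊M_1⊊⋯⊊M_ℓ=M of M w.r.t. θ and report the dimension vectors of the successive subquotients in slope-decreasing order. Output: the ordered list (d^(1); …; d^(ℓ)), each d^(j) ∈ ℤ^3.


Barcode: M ≅ I[1,1], I[1,3]^2, I[3,3]. HN layers by μ_θ (3 steps, strictly decreasing):
  μ^(1)=3; μ^(2)=-1; μ^(3)=-2

((0, 0, 3); (1, 0, 0); (2, 2, 0))


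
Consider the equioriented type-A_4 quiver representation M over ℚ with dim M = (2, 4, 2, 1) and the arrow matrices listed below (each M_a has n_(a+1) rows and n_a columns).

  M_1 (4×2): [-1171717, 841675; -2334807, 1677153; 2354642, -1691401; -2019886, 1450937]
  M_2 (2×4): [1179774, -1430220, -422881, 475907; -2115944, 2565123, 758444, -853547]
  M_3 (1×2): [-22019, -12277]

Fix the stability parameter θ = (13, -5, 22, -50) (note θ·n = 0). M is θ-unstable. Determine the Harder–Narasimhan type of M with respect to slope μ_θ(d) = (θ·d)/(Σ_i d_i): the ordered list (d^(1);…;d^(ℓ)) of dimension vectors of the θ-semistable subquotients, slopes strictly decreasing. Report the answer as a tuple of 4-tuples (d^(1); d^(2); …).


Interval decomposition of M: I[1,3], I[1,4], I[2,2]^2.
HN type (ℓ=3): μ^(1)=22; μ^(2)=4; μ^(3)=-5

((0, 0, 1, 0); (1, 1, 0, 0); (1, 3, 1, 1))


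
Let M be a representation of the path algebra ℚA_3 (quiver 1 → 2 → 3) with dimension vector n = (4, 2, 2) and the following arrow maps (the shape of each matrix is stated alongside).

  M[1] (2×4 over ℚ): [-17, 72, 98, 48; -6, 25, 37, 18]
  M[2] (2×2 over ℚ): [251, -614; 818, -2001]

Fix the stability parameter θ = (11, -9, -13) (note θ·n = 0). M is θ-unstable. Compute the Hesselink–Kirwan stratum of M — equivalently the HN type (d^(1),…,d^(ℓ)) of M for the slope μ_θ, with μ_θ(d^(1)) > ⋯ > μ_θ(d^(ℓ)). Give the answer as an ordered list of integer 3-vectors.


Via rank(M_{q-1}∘⋯∘M_p): M ≅ I[1,1]^2, I[1,3]^2.
μ_θ-semistable layers: μ^(1)=11; μ^(2)=-11/3

((2, 0, 0); (2, 2, 2))


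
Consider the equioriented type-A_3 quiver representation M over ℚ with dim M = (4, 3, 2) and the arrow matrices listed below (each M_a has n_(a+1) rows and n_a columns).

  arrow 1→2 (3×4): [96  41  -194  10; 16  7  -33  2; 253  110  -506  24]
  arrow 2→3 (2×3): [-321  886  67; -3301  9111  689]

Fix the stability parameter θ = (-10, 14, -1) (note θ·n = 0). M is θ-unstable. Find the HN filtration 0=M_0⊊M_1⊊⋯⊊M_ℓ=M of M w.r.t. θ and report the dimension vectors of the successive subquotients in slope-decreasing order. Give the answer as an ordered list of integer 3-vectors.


Barcode: M ≅ I[1,1], I[1,2], I[1,3]^2. HN layers by μ_θ (3 steps, strictly decreasing):
  μ^(1)=14; μ^(2)=13/2; μ^(3)=-10

((0, 1, 0); (0, 2, 2); (4, 0, 0))


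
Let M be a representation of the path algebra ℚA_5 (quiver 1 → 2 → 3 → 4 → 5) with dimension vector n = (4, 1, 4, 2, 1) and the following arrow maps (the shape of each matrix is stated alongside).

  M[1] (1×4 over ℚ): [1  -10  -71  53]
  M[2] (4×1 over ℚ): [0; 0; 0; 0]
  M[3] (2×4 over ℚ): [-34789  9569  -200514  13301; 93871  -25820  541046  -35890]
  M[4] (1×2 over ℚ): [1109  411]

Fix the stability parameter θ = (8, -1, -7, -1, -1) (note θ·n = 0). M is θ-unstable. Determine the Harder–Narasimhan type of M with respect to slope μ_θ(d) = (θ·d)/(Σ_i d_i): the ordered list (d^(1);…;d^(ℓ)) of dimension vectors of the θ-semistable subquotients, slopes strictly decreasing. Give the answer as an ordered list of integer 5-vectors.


Via rank(M_{q-1}∘⋯∘M_p): M ≅ I[1,1]^3, I[1,2], I[3,3]^2, I[3,4], I[3,5].
μ_θ-semistable layers: μ^(1)=8; μ^(2)=7/2; μ^(3)=-1; μ^(4)=-7

((3, 0, 0, 0, 0); (1, 1, 0, 0, 0); (0, 0, 0, 2, 1); (0, 0, 4, 0, 0))


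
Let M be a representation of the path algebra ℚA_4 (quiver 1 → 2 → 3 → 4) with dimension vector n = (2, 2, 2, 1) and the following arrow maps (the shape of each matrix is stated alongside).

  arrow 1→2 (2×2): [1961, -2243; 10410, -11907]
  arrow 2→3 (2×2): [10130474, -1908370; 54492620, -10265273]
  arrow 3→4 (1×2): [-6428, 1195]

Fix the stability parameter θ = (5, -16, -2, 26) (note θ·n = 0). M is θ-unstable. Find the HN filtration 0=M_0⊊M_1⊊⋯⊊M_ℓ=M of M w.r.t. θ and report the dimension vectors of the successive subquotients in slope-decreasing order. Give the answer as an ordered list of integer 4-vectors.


Barcode: M ≅ I[1,3], I[1,4]. HN layers by μ_θ (3 steps, strictly decreasing):
  μ^(1)=26; μ^(2)=-2; μ^(3)=-11/2

((0, 0, 0, 1); (0, 0, 2, 0); (2, 2, 0, 0))


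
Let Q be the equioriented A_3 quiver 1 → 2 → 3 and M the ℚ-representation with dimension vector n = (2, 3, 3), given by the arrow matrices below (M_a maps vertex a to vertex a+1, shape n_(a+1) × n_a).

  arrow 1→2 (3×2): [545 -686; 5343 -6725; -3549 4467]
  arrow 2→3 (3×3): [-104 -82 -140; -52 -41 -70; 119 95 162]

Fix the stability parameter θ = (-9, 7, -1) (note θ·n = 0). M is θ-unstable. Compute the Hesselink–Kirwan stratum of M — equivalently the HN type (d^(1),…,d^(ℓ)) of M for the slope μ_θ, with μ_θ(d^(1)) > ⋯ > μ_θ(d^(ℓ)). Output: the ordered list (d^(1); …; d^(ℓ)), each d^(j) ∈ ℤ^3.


Barcode: M ≅ I[1,3]^2, I[2,2], I[3,3]. HN layers by μ_θ (4 steps, strictly decreasing):
  μ^(1)=7; μ^(2)=3; μ^(3)=-1; μ^(4)=-9

((0, 1, 0); (0, 2, 2); (0, 0, 1); (2, 0, 0))


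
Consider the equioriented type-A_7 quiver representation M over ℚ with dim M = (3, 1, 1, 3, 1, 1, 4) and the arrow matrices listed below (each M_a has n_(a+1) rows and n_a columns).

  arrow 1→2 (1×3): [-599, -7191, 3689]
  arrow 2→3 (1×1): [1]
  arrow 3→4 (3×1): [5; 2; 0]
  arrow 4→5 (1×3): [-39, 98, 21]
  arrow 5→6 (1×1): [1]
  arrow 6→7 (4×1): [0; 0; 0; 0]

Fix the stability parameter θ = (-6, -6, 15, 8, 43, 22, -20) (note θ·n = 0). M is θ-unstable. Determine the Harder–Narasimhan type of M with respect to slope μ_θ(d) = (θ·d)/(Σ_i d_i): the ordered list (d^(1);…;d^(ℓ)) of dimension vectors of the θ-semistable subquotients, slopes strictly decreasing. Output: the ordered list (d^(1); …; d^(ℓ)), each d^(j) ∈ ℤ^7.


Interval decomposition of M: I[1,1]^2, I[1,6], I[4,4]^2, I[7,7]^4.
HN type (ℓ=5): μ^(1)=65/2; μ^(2)=23/2; μ^(3)=8; μ^(4)=-6; μ^(5)=-20

((0, 0, 0, 0, 1, 1, 0); (0, 0, 1, 1, 0, 0, 0); (0, 0, 0, 2, 0, 0, 0); (3, 1, 0, 0, 0, 0, 0); (0, 0, 0, 0, 0, 0, 4))


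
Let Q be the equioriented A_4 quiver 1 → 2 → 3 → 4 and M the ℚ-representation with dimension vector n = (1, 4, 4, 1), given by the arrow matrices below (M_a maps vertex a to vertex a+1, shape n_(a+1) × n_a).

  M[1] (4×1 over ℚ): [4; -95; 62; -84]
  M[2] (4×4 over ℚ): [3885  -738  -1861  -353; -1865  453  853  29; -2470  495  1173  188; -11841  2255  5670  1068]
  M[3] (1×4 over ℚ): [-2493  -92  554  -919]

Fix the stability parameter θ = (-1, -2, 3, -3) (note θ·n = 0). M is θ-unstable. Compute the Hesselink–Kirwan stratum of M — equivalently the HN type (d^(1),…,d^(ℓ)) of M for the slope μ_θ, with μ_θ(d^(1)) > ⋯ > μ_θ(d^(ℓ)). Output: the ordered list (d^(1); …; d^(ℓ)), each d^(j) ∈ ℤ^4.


Barcode: M ≅ I[1,4], I[2,3]^3. HN layers by μ_θ (4 steps, strictly decreasing):
  μ^(1)=3; μ^(2)=0; μ^(3)=-3/2; μ^(4)=-2

((0, 0, 3, 0); (0, 0, 1, 1); (1, 1, 0, 0); (0, 3, 0, 0))


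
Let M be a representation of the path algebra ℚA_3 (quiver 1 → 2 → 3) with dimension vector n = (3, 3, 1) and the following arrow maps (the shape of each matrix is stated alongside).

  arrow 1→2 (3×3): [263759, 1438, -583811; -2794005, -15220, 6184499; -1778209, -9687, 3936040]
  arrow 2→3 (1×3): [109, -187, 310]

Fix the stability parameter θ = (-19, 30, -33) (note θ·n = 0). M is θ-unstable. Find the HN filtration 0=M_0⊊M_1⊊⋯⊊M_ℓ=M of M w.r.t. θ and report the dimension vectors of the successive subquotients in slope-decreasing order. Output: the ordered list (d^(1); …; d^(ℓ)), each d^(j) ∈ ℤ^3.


Barcode: M ≅ I[1,2]^2, I[1,3]. HN layers by μ_θ (3 steps, strictly decreasing):
  μ^(1)=30; μ^(2)=-3/2; μ^(3)=-19

((0, 2, 0); (0, 1, 1); (3, 0, 0))


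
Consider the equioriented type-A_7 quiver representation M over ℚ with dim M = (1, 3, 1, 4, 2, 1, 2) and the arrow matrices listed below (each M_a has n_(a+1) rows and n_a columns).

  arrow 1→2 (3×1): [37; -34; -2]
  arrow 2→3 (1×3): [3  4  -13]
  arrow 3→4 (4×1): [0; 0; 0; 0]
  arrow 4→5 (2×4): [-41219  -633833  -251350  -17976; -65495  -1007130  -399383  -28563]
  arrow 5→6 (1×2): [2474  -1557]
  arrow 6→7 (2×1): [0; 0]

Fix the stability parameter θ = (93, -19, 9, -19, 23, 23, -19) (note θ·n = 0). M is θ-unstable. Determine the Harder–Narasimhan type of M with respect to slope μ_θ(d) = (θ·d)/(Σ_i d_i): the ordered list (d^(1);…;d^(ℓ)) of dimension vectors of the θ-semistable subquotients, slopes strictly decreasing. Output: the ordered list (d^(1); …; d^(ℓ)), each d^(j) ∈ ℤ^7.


Via rank(M_{q-1}∘⋯∘M_p): M ≅ I[1,3], I[2,2]^2, I[4,4]^2, I[4,5], I[4,6], I[7,7]^2.
μ_θ-semistable layers: μ^(1)=83/3; μ^(2)=23; μ^(3)=-19

((1, 1, 1, 0, 0, 0, 0); (0, 0, 0, 0, 2, 1, 0); (0, 2, 0, 4, 0, 0, 2))


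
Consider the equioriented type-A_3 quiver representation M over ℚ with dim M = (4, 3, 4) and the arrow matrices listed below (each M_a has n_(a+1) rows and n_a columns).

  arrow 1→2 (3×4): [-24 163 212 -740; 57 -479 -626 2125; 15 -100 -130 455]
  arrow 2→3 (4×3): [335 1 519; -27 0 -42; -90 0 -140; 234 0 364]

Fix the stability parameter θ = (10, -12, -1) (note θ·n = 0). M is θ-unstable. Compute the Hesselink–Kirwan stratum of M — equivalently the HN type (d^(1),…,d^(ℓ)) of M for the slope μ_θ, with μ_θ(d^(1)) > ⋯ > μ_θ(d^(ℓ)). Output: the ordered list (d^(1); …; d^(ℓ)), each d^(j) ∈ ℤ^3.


Barcode: M ≅ I[1,1]^2, I[1,3]^2, I[2,2], I[3,3]^2. HN layers by μ_θ (3 steps, strictly decreasing):
  μ^(1)=10; μ^(2)=-1; μ^(3)=-12

((2, 0, 0); (2, 2, 4); (0, 1, 0))


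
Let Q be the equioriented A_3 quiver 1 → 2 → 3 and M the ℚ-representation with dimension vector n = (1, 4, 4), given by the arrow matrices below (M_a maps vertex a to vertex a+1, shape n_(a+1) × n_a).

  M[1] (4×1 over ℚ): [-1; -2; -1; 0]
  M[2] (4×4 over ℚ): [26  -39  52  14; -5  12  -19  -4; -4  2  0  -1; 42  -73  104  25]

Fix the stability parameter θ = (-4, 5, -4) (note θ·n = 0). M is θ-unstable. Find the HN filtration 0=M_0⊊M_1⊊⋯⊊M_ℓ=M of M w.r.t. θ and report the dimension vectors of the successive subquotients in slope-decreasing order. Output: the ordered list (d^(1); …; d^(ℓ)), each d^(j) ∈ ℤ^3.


Interval decomposition of M: I[1,2], I[2,3]^3, I[3,3].
HN type (ℓ=3): μ^(1)=5; μ^(2)=1/2; μ^(3)=-4

((0, 1, 0); (0, 3, 3); (1, 0, 1))


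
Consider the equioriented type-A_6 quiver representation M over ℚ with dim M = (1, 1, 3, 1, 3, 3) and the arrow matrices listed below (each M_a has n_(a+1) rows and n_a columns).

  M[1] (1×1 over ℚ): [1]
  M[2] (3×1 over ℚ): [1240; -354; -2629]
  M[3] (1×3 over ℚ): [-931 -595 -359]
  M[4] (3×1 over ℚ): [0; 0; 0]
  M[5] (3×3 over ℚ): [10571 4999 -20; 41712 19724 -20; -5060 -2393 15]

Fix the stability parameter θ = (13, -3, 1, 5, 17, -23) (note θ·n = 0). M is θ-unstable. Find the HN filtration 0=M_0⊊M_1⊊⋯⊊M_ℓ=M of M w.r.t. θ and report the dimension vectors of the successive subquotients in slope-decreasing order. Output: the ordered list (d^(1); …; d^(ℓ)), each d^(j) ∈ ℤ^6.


Barcode: M ≅ I[1,4], I[3,3]^2, I[5,5], I[5,6]^2, I[6,6]. HN layers by μ_θ (6 steps, strictly decreasing):
  μ^(1)=17; μ^(2)=5; μ^(3)=11/3; μ^(4)=1; μ^(5)=-3; μ^(6)=-23

((0, 0, 0, 0, 1, 0); (0, 0, 0, 1, 0, 0); (1, 1, 1, 0, 0, 0); (0, 0, 2, 0, 0, 0); (0, 0, 0, 0, 2, 2); (0, 0, 0, 0, 0, 1))


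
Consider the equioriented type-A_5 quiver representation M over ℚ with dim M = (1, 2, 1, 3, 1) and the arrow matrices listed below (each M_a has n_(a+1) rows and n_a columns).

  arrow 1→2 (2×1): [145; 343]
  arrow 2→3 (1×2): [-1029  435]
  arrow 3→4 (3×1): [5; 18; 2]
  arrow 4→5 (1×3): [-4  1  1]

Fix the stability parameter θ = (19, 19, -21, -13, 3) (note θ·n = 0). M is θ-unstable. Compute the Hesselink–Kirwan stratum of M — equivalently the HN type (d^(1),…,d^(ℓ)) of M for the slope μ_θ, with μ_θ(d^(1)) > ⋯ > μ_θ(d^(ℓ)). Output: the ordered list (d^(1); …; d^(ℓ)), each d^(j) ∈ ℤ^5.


Via rank(M_{q-1}∘⋯∘M_p): M ≅ I[1,2], I[2,4], I[4,4], I[4,5].
μ_θ-semistable layers: μ^(1)=19; μ^(2)=3; μ^(3)=-5; μ^(4)=-13

((1, 1, 0, 0, 0); (0, 0, 0, 0, 1); (0, 1, 1, 1, 0); (0, 0, 0, 2, 0))
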